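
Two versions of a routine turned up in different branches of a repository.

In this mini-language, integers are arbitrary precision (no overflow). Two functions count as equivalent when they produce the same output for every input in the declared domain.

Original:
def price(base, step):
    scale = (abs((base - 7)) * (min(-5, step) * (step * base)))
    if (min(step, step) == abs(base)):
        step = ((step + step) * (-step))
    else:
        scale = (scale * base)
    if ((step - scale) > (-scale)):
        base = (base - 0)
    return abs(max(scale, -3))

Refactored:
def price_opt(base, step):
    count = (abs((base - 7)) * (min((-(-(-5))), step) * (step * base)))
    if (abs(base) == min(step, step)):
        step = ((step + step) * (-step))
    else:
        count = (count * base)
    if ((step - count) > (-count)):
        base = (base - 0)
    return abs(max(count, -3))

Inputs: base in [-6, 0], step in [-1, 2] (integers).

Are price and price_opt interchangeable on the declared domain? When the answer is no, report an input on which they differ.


Comparing the listings, the differences include: local variable names differ.
As a probe, take base=-1, step=0: price runs scale = 0; (min(step, step) == abs(base)) -> false; scale = 0; ((step - scale) > (-scale)) -> false; return 0; price_opt runs count = 0; (abs(base) == min(step, step)) -> false; count = 0; ((step - count) > (-count)) -> false; return 0; both end at 0.
An exhaustive pass over the 28 declared inputs shows identical outputs.
verdict: equivalent


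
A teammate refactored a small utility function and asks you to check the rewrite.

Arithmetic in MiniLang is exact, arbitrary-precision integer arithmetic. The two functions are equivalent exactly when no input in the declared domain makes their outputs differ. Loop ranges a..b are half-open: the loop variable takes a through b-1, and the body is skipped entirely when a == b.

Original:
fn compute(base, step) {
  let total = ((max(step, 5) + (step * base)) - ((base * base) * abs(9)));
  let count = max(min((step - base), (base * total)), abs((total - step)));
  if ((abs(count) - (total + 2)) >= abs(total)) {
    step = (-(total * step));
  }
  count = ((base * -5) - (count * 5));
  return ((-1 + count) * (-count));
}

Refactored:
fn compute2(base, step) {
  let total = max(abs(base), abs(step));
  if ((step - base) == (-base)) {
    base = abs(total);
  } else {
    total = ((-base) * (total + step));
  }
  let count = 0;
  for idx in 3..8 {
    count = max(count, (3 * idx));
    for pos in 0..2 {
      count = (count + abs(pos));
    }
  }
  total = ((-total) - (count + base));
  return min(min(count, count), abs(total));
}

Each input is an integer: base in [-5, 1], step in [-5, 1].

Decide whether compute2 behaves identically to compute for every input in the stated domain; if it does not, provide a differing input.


Not equivalent: base=-5, step=-5 separates them (-856550 vs 17).
compute: total=-195, then count=190, then ((abs(count) - (total + 2)) >= abs(total)) is true, then step=-975, then count=-925, then returns -856550
compute2: total=5, then ((step - base) == (-base)) is false, then total=0, then count=0, then (idx=3), then count=9, then (pos=0), then count=9, then (pos=1), then count=10, then (idx=4), then count=12, then (pos=0), then count=12, then (pos=1), then count=13, then (idx=5), then count=15, then (pos=0), then count=15, then (pos=1), then count=16, then (idx=6), then count=18, then (pos=0), then count=18, then (pos=1), then count=19, then (idx=7), then count=21, then (pos=0), then count=21, then (pos=1), then count=22, then total=-17, then returns 17
verdict: not equivalent; witness: base=-5, step=-5


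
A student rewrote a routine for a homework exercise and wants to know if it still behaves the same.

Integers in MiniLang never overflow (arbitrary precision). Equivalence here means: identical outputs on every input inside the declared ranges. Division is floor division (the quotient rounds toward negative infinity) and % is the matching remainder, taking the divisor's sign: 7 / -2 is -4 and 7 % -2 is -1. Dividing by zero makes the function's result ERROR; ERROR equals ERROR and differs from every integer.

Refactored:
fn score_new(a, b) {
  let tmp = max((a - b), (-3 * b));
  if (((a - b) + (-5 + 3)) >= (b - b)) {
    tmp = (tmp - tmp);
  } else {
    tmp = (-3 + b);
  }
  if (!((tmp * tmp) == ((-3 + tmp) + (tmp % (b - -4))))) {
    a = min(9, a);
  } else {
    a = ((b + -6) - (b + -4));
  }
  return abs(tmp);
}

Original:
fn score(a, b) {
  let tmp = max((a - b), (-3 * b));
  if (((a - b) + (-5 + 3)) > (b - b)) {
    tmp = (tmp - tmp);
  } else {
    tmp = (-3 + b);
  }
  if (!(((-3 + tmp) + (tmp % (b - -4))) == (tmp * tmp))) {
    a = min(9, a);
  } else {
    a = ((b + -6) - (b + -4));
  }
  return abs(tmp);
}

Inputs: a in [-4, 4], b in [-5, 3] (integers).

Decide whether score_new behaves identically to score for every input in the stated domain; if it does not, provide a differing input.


Try a=-3, b=-5.
score: tmp becomes 15; next (((a - b) + (-5 + 3)) > (b - b)) evaluates to false; next tmp becomes -8; next (!(((-3 + tmp) + (tmp % (b - -4))) == (tmp * tmp))) evaluates to true; next a becomes -3; next final value 8
score_new: tmp becomes 15; next (((a - b) + (-5 + 3)) >= (b - b)) evaluates to true; next tmp becomes 0; next (!((tmp * tmp) == ((-3 + tmp) + (tmp % (b - -4))))) evaluates to true; next a becomes -3; next final value 0
8 against 0: the behavior changed.
verdict: not equivalent; witness: a=-3, b=-5


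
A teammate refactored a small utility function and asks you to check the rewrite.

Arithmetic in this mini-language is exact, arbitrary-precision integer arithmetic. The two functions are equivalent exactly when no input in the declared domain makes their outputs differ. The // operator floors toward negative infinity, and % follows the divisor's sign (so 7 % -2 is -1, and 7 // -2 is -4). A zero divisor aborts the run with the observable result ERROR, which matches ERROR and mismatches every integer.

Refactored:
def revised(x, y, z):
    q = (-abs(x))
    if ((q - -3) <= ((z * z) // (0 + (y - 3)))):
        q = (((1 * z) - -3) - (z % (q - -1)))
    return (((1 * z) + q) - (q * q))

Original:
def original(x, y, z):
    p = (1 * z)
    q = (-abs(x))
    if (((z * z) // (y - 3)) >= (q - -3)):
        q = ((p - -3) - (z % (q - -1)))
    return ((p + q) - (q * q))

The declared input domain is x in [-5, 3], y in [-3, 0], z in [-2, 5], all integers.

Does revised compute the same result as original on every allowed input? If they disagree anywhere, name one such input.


Although arithmetic usage differs; and comparison usage differs; and statement counts differ; and constant usage differs; and local variable names differ, 288/288 inputs agree.
verdict: equivalent


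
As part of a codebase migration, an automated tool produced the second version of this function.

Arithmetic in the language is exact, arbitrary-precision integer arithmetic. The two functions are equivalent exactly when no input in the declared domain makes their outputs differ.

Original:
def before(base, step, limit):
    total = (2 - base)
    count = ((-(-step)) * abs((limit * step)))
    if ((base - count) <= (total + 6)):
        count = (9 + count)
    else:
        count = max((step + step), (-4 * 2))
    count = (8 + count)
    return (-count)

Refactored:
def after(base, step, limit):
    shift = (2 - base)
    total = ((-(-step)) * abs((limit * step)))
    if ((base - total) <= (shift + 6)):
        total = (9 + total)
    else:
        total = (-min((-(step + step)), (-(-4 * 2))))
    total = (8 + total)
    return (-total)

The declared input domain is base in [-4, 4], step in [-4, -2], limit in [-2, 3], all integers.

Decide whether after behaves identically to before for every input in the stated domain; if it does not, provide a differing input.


This is a faithful refactor — min/max/abs usage differs; and local variable names differ, but the computed results match everywhere.
Spot check at base=0, step=-2, limit=-2 — before: total = 2; count = -8; ((base - count) <= (total + 6)) -> true; count = 1; count = 9; return -9. after: shift = 2; total = -8; ((base - total) <= (shift + 6)) -> true; total = 1; total = 9; return -9. Both give -9.
An exhaustive pass over the 162 declared inputs shows identical outputs.
verdict: equivalent


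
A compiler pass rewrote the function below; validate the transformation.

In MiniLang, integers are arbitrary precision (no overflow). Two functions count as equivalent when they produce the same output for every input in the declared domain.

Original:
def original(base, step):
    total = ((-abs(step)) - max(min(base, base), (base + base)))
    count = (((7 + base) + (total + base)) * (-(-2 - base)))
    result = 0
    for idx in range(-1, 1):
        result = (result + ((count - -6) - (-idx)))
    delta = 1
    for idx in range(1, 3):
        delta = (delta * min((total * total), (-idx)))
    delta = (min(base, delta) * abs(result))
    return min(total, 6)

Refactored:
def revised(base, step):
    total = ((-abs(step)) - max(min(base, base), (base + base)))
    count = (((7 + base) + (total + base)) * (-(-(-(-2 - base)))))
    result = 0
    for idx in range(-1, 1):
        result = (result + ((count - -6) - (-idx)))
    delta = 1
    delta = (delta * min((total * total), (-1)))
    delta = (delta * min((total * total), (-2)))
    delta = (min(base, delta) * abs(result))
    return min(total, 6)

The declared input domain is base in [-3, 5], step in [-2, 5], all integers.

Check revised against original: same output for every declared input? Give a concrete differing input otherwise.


Side by side, the visible changes include: constant usage differs; and loop structure differs; and arithmetic usage differs; and min/max/abs usage differs.
One worked example (base=-1, step=4) — original: total := -3 | count := 2 | result := 0 | iter idx=-1: | result := 7 | iter idx=0: | result := 15 | delta := 1 | iter idx=1: | delta := -1 | iter idx=2: | delta := 2 | delta := -15 | result -3; revised: total := -3 | count := 2 | result := 0 | iter idx=-1: | result := 7 | iter idx=0: | result := 15 | delta := 1 | delta := -1 | delta := 2 | delta := -15 | result -3; agreement on -3.
An exhaustive pass over the 72 declared inputs shows identical outputs.
verdict: equivalent


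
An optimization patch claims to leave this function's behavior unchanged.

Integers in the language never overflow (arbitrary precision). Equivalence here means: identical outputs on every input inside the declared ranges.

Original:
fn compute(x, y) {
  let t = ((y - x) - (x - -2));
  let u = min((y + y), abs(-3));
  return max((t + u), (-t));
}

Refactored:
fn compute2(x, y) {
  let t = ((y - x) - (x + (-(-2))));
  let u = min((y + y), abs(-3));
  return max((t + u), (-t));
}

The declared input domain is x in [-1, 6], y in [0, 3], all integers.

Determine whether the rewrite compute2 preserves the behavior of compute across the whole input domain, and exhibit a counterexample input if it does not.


Comparing the listings, the differences include: arithmetic usage differs.
One worked example (x=6, y=0) — compute: t := -14 | u := 0 | result 14; compute2: t := -14 | u := 0 | result 14; agreement on 14.
Across all 32 domain points the two functions coincide.
verdict: equivalent


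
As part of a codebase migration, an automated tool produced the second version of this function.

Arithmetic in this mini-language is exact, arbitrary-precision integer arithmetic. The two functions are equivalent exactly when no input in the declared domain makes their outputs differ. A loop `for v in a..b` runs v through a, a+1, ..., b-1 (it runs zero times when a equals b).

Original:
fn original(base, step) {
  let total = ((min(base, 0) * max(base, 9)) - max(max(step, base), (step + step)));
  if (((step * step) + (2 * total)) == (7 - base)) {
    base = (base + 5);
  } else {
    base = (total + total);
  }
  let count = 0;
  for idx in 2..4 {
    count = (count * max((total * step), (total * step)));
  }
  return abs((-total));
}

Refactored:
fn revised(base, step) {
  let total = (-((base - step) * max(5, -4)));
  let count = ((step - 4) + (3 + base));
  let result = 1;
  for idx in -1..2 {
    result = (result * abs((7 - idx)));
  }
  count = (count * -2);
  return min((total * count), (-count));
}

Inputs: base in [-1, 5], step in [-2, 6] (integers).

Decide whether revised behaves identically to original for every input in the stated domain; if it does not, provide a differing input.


These are not equivalent — on base=-1, step=-2 the outputs split (8 vs -40).
original: total = -8; (((step * step) + (2 * total)) == (7 - base)) -> false; base = -16; count = 0; [idx=2]; count = 0; [idx=3]; count = 0; return 8
revised: total = -5; count = -4; result = 1; [idx=-1]; result = 8; [idx=0]; result = 56; [idx=1]; result = 336; count = 8; return -40
verdict: not equivalent; witness: base=-1, step=-2


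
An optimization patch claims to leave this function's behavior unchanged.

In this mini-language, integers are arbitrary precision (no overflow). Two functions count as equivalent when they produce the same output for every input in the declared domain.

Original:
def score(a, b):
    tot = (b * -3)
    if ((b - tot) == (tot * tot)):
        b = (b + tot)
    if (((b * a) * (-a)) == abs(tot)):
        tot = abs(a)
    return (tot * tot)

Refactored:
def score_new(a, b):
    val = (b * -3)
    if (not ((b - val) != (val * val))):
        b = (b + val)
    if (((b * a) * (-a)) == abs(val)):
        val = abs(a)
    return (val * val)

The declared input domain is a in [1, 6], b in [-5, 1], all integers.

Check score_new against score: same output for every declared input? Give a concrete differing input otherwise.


Changes here: comparison usage differs; also local variable names differ; also boolean connective usage differs; the full 42-point sweep finds no disagreement.
verdict: equivalent


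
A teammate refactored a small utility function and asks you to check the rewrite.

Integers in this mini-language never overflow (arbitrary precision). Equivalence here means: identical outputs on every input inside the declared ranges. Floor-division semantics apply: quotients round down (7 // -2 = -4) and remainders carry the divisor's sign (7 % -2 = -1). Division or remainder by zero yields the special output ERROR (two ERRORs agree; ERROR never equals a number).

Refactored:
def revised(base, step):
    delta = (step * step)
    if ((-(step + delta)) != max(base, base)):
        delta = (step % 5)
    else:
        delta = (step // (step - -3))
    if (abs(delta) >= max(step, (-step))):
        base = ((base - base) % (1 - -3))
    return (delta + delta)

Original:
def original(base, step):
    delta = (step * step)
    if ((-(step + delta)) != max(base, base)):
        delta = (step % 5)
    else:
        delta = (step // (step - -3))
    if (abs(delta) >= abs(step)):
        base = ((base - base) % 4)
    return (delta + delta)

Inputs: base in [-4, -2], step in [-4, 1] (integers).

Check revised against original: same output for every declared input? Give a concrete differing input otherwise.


Behavior is preserved: although arithmetic usage differs, and constant usage differs, and min/max/abs usage differs, the outputs never diverge.
Spot check at base=-2, step=-4 — original: delta=16, then ((-(step + delta)) != max(base, base)) is true, then delta=1, then (abs(delta) >= abs(step)) is false, then returns 2. revised: delta=16, then ((-(step + delta)) != max(base, base)) is true, then delta=1, then (abs(delta) >= max(step, (-step))) is false, then returns 2. Both give 2.
Across all 18 domain points the two functions coincide.
verdict: equivalent


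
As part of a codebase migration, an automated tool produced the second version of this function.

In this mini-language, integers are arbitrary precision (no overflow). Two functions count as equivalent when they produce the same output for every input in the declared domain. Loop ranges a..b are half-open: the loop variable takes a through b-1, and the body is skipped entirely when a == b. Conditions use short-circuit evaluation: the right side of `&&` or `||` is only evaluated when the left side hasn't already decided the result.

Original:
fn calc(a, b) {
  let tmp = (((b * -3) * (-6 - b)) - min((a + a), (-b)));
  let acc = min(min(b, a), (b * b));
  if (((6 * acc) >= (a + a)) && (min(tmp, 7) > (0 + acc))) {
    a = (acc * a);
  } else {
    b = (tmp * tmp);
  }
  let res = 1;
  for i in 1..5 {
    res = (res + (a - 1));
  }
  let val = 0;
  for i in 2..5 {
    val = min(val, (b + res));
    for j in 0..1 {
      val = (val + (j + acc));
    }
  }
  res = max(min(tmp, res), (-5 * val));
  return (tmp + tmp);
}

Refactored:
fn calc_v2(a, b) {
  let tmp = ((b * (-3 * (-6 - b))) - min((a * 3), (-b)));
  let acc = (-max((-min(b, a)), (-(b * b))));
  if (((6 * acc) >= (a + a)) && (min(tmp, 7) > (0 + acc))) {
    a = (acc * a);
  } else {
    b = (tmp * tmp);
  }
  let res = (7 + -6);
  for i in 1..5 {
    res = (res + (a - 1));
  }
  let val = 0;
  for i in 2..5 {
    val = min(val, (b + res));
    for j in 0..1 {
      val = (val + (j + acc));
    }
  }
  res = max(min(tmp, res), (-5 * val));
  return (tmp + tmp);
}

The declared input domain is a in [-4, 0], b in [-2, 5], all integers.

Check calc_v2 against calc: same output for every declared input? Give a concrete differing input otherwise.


These are not equivalent — on a=-4, b=-2 the outputs split (-32 vs -24).
calc: tmp=-16, then acc=-4, then (((6 * acc) >= (a + a)) && (min(tmp, 7) > (0 + acc))) is false, then b=256, then res=1, then (i=1), then res=-4, then (i=2), then res=-9, then (i=3), then res=-14, then (i=4), then res=-19, then val=0, then (i=2), then val=0, then (j=0), then val=-4, then (i=3), then val=-4, then (j=0), then val=-8, then (i=4), then val=-8, then (j=0), then val=-12, then res=60, then returns -32
calc_v2: tmp=-12, then acc=-4, then (((6 * acc) >= (a + a)) && (min(tmp, 7) > (0 + acc))) is false, then b=144, then res=1, then (i=1), then res=-4, then (i=2), then res=-9, then (i=3), then res=-14, then (i=4), then res=-19, then val=0, then (i=2), then val=0, then (j=0), then val=-4, then (i=3), then val=-4, then (j=0), then val=-8, then (i=4), then val=-8, then (j=0), then val=-12, then res=60, then returns -24
verdict: not equivalent; witness: a=-4, b=-2


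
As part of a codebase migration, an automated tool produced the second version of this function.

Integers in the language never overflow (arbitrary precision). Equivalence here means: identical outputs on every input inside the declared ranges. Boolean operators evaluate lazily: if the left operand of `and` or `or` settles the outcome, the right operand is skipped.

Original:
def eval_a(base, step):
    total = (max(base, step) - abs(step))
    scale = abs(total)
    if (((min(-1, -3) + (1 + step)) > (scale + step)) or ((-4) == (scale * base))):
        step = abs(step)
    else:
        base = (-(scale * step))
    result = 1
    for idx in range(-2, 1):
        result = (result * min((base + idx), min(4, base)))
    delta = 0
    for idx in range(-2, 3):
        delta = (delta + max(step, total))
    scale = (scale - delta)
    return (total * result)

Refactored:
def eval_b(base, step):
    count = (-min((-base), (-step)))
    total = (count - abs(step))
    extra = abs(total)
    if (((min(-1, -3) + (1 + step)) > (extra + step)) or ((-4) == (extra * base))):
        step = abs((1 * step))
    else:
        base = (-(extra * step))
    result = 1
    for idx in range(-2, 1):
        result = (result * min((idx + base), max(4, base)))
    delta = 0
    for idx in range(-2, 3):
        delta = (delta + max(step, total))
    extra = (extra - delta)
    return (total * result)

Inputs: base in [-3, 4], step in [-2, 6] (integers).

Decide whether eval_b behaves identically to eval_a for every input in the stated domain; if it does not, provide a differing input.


Evaluate both at base=-3, step=-2.
eval_a: total=-4, then scale=4, then (((min(-1, -3) + (1 + step)) > (scale + step)) or ((-4) == (scale * base))) is false, then base=8, then result=1, then (idx=-2), then result=4, then (idx=-1), then result=16, then (idx=0), then result=64, then delta=0, then (idx=-2), then delta=-2, then (idx=-1), then delta=-4, then (idx=0), then delta=-6, then (idx=1), then delta=-8, then (idx=2), then delta=-10, then scale=14, then returns -256
eval_b: count=-2, then total=-4, then extra=4, then (((min(-1, -3) + (1 + step)) > (extra + step)) or ((-4) == (extra * base))) is false, then base=8, then result=1, then (idx=-2), then result=6, then (idx=-1), then result=42, then (idx=0), then result=336, then delta=0, then (idx=-2), then delta=-2, then (idx=-1), then delta=-4, then (idx=0), then delta=-6, then (idx=1), then delta=-8, then (idx=2), then delta=-10, then extra=14, then returns -1344
-256 and -1344 differ, so these are not the same function on this domain.
verdict: not equivalent; witness: base=-3, step=-2


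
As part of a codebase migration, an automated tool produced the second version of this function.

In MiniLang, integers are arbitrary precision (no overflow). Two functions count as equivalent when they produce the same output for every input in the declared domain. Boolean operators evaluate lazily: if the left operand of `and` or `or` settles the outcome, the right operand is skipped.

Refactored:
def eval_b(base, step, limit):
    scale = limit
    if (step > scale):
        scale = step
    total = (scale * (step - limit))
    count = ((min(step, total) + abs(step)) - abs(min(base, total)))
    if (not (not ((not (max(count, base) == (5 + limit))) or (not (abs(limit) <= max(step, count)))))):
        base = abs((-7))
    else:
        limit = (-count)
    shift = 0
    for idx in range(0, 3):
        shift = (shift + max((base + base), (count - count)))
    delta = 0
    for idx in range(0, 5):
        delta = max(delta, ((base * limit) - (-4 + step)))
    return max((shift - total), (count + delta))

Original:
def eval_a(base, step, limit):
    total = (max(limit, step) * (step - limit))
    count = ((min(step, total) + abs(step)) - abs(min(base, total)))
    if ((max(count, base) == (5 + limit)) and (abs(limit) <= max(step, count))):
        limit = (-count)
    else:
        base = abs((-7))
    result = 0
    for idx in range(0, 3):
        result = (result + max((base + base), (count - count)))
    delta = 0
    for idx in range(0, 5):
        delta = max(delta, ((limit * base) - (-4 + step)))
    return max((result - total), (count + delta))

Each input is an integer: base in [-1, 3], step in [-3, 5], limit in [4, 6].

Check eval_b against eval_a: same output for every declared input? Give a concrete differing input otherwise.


Differences: boolean connective usage differs; and branching structure differs; and comparison usage differs; and local variable names differ; and min/max/abs usage differs; and statement counts differ — yet all 135 inputs agree.
verdict: equivalent


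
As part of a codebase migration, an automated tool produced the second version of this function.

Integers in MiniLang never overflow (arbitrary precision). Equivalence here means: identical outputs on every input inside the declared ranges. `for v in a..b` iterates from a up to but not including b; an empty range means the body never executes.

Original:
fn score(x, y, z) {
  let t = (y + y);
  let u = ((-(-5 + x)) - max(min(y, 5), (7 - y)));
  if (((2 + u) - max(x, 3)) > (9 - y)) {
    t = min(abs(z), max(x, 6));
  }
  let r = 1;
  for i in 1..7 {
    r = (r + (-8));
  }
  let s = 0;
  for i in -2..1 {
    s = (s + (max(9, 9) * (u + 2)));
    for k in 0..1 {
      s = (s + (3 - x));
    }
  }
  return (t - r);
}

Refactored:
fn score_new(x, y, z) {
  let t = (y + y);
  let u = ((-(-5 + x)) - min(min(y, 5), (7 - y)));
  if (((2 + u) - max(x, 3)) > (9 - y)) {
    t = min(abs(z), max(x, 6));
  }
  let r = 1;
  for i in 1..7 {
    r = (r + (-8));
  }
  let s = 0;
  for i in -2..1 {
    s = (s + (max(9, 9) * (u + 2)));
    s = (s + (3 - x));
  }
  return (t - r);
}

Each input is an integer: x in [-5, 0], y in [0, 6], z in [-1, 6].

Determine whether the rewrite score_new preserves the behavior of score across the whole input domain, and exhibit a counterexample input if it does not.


Take x=-5, y=4, z=-1.
score: t = 8; u = 6; (((2 + u) - max(x, 3)) > (9 - y)) -> false; r = 1; [i=1]; r = -7; [i=2]; r = -15; [i=3]; r = -23; [i=4]; r = -31; [i=5]; r = -39; [i=6]; r = -47; s = 0; [i=-2]; s = 72; [k=0]; s = 80; [i=-1]; s = 152; [k=0]; s = 160; [i=0]; s = 232; [k=0]; s = 240; return 55
score_new: t = 8; u = 7; (((2 + u) - max(x, 3)) > (9 - y)) -> true; t = 1; r = 1; [i=1]; r = -7; [i=2]; r = -15; [i=3]; r = -23; [i=4]; r = -31; [i=5]; r = -39; [i=6]; r = -47; s = 0; [i=-2]; s = 81; s = 89; [i=-1]; s = 170; s = 178; [i=0]; s = 259; s = 267; return 48
55 against 48: the behavior changed.
verdict: not equivalent; witness: x=-5, y=4, z=-1


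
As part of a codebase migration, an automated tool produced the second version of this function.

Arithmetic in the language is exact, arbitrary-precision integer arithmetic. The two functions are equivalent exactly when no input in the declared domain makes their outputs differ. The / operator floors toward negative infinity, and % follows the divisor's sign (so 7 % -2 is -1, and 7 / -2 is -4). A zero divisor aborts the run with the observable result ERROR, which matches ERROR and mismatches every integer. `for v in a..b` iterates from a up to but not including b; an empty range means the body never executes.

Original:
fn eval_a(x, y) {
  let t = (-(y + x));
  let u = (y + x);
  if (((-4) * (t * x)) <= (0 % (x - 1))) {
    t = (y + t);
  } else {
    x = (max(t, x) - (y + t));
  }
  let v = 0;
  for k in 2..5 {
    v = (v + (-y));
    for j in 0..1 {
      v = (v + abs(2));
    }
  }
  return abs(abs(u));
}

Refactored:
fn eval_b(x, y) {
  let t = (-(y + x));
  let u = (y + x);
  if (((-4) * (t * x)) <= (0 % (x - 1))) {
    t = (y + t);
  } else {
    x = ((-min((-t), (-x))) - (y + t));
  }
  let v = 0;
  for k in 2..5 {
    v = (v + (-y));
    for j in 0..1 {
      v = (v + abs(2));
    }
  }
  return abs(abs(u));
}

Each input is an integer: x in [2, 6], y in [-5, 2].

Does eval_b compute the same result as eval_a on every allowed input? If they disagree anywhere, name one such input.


This is a faithful refactor — min/max/abs usage differs, but the computed results match everywhere.
One worked example (x=2, y=-4) — eval_a: t = 2; u = -2; (((-4) * (t * x)) <= (0 % (x - 1))) -> true; t = -2; v = 0; [k=2]; v = 4; [j=0]; v = 6; [k=3]; v = 10; [j=0]; v = 12; [k=4]; v = 16; [j=0]; v = 18; return 2; eval_b: t = 2; u = -2; (((-4) * (t * x)) <= (0 % (x - 1))) -> true; t = -2; v = 0; [k=2]; v = 4; [j=0]; v = 6; [k=3]; v = 10; [j=0]; v = 12; [k=4]; v = 16; [j=0]; v = 18; return 2; agreement on 2.
Sweeping the whole domain (40 inputs) finds no disagreement.
verdict: equivalent


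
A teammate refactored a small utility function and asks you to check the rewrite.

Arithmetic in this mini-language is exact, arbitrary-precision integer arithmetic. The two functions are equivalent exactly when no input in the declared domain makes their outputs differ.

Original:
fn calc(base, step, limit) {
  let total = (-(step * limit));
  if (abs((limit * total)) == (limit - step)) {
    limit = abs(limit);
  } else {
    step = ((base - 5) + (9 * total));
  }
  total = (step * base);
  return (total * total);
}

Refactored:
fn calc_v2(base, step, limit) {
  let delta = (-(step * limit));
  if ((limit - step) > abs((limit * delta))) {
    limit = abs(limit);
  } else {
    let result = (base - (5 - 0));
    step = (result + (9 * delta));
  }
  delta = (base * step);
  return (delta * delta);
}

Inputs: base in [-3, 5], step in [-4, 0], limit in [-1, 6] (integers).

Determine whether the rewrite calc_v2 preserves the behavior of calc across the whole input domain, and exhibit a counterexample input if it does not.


Input base=-3, step=-4, limit=0: 576 from calc versus 144 from calc_v2.
verdict: not equivalent; witness: base=-3, step=-4, limit=0


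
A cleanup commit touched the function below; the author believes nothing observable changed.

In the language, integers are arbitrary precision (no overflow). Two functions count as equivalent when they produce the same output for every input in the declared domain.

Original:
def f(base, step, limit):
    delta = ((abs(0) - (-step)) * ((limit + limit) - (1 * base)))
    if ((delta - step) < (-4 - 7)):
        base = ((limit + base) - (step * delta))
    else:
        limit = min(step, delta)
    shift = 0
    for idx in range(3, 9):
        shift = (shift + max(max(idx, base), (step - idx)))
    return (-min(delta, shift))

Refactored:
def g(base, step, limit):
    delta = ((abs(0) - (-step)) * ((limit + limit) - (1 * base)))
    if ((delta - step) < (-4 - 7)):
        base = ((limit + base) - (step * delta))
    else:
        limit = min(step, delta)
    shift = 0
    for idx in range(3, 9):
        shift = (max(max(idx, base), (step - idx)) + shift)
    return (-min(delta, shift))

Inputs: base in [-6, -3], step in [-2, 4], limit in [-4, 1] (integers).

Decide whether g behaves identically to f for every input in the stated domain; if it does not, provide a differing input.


This is a faithful refactor — same computation, different form, but the computed results match everywhere.
Tracing base=-5, step=-2, limit=0: f: delta := -10 | ((delta - step) < (-4 - 7)): false | limit := -10 | shift := 0 | iter idx=3: | shift := 3 | iter idx=4: | shift := 7 | iter idx=5: | shift := 12 | iter idx=6: | shift := 18 | iter idx=7: | shift := 25 | iter idx=8: | shift := 33 | result 10 | g: delta := -10 | ((delta - step) < (-4 - 7)): false | limit := -10 | shift := 0 | iter idx=3: | shift := 3 | iter idx=4: | shift := 7 | iter idx=5: | shift := 12 | iter idx=6: | shift := 18 | iter idx=7: | shift := 25 | iter idx=8: | shift := 33 | result 10 — matching result 10.
An exhaustive pass over the 168 declared inputs shows identical outputs.
verdict: equivalent


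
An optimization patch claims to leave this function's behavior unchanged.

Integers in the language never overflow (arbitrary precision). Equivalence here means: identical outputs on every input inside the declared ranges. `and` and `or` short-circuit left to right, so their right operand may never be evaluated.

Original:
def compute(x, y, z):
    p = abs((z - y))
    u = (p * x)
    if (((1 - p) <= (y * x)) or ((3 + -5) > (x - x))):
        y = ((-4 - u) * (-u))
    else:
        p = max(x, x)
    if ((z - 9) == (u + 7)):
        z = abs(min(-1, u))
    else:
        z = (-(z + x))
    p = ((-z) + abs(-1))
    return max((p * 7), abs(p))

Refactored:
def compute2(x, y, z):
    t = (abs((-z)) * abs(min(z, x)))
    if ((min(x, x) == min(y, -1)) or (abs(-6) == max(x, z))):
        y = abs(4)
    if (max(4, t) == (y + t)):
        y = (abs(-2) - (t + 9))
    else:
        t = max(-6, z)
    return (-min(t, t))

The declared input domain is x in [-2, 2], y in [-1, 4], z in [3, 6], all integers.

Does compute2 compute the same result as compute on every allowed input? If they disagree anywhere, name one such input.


There is a counterexample at x=-2, y=-1, z=3: 14 on one side, -3 on the other.
compute: p becomes 4; next u becomes -8; next (((1 - p) <= (y * x)) or ((3 + -5) > (x - x))) evaluates to true; next y becomes 32; next ((z - 9) == (u + 7)) evaluates to false; next z becomes -1; next p becomes 2; next final value 14
compute2: t becomes 6; next ((min(x, x) == min(y, -1)) or (abs(-6) == max(x, z))) evaluates to false; next (max(4, t) == (y + t)) evaluates to false; next t becomes 3; next final value -3
verdict: not equivalent; witness: x=-2, y=-1, z=3


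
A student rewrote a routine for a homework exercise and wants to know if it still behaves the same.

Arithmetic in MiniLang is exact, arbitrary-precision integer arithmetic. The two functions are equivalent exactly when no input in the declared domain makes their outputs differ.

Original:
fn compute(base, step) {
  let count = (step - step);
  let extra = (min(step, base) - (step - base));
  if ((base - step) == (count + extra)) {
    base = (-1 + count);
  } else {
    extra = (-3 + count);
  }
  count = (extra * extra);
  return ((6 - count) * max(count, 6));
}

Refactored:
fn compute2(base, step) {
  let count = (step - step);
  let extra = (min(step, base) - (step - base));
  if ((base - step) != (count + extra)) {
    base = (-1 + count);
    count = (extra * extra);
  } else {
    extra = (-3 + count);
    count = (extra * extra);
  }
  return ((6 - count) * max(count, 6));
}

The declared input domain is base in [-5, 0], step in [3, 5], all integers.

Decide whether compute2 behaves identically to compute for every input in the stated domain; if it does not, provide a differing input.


Consider the input base=-5, step=3.
compute: count becomes 0; next extra becomes -13; next ((base - step) == (count + extra)) evaluates to false; next extra becomes -3; next count becomes 9; next final value -27
compute2: count becomes 0; next extra becomes -13; next ((base - step) != (count + extra)) evaluates to true; next base becomes -1; next count becomes 169; next final value -27547
-27 and -27547 differ, so these are not the same function on this domain.
verdict: not equivalent; witness: base=-5, step=3


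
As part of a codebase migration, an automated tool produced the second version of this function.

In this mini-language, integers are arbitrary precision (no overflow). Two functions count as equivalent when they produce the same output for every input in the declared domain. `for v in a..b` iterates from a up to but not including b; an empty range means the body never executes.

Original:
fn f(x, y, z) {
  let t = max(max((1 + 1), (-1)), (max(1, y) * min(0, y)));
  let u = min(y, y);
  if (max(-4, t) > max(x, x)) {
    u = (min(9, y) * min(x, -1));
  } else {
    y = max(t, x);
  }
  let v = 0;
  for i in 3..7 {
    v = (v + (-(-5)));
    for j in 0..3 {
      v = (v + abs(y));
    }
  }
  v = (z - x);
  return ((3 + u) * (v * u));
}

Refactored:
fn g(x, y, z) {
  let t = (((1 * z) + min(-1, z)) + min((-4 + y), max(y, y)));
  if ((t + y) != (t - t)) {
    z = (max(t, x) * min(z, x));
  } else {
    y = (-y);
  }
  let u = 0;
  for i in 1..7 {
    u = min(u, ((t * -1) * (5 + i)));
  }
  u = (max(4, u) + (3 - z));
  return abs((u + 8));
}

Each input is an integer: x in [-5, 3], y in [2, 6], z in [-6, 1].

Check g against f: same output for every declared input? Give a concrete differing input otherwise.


On input x=-5, y=2, z=-6, f returns -70 while g returns 15.
verdict: not equivalent; witness: x=-5, y=2, z=-6


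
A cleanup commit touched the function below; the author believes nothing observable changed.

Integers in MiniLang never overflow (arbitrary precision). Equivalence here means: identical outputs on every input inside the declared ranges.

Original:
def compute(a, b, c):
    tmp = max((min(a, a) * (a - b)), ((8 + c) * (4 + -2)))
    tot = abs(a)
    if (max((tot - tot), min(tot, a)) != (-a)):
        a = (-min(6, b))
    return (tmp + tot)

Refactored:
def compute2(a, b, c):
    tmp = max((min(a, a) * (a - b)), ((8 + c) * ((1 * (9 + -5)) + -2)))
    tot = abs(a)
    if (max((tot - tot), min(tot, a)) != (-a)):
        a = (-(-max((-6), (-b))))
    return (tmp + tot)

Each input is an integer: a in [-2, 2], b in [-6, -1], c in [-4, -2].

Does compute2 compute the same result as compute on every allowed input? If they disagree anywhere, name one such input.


The two are interchangeable: constant usage differs; min/max/abs usage differs; arithmetic usage differs, and every declared input agrees.
As a probe, take a=1, b=-4, c=-3: compute runs tmp=10, then tot=1, then (max((tot - tot), min(tot, a)) != (-a)) is true, then a=4, then returns 11; compute2 runs tmp=10, then tot=1, then (max((tot - tot), min(tot, a)) != (-a)) is true, then a=4, then returns 11; both end at 11.
Sweeping the whole domain (90 inputs) finds no disagreement.
verdict: equivalent


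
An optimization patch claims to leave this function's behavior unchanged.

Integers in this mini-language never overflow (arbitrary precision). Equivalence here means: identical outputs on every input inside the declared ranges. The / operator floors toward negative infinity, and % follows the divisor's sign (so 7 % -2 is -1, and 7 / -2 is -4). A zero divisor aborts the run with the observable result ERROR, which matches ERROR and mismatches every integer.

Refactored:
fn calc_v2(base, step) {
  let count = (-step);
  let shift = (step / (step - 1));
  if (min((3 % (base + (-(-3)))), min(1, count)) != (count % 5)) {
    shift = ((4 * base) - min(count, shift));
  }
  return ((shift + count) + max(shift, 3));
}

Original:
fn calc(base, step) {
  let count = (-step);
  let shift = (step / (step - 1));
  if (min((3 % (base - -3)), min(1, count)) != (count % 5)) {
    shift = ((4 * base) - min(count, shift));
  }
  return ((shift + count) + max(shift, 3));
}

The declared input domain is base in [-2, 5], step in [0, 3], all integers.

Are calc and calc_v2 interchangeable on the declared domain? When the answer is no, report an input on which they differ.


The two versions differ — the changes include arithmetic usage differs.
Tracing base=2, step=3: calc: count=-3, then shift=1, then (min((3 % (base - -3)), min(1, count)) != (count % 5)) is true, then shift=11, then returns 19 | calc_v2: count=-3, then shift=1, then (min((3 % (base + (-(-3)))), min(1, count)) != (count % 5)) is true, then shift=11, then returns 19 — matching result 19.
An exhaustive pass over the 32 declared inputs shows identical outputs.
verdict: equivalent


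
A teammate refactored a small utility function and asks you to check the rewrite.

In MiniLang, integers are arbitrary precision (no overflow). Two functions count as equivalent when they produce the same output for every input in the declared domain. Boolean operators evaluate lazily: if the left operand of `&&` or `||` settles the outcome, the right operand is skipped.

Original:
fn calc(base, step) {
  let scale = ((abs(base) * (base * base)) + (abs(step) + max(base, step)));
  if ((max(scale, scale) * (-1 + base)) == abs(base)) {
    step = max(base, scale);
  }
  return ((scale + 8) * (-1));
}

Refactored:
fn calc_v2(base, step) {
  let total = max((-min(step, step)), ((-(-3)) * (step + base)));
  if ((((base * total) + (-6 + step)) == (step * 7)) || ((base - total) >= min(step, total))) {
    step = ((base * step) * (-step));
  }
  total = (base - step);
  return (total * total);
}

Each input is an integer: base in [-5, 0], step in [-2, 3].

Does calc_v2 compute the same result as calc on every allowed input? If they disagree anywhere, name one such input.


At base=-5, step=-2: calc gives -133, calc_v2 gives 9.
verdict: not equivalent; witness: base=-5, step=-2


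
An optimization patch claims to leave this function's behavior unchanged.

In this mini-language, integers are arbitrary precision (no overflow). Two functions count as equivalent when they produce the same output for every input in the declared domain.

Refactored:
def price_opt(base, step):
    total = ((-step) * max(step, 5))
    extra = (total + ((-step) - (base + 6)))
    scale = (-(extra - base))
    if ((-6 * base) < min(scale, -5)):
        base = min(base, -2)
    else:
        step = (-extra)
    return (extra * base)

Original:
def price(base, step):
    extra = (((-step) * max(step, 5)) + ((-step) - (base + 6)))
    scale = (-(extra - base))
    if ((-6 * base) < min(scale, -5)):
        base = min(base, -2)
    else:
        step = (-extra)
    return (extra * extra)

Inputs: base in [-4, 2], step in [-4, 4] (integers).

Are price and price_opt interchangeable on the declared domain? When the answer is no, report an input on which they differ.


Take base=-4, step=-4.
price: extra := 22 | scale := -26 | ((-6 * base) < min(scale, -5)): false | step := -22 | result 484
price_opt: total := 20 | extra := 22 | scale := -26 | ((-6 * base) < min(scale, -5)): false | step := -22 | result -88
484 vs -88 — the two versions disagree here.
verdict: not equivalent; witness: base=-4, step=-4


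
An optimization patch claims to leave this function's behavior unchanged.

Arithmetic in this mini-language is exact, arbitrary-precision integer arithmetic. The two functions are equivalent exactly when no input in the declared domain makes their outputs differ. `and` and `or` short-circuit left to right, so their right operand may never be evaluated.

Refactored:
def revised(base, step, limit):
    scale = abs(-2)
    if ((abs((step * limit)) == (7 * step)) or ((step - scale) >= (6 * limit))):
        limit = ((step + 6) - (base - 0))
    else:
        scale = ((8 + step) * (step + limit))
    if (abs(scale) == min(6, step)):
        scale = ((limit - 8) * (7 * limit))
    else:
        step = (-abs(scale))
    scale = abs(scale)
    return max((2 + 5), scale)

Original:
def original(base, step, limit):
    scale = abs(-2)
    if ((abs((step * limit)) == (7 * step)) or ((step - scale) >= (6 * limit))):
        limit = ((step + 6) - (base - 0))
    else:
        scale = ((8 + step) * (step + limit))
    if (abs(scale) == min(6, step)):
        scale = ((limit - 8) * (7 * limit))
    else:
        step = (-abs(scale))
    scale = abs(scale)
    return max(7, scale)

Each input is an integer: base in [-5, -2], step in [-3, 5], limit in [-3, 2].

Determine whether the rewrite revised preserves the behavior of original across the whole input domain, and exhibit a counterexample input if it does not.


Reading the diff, among the changes: constant usage differs; and arithmetic usage differs.
Tracing base=-3, step=1, limit=-3: original: scale = 2; ((abs((step * limit)) == (7 * step)) or ((step - scale) >= (6 * limit))) -> true; limit = 10; (abs(scale) == min(6, step)) -> false; step = -2; scale = 2; return 7 | revised: scale = 2; ((abs((step * limit)) == (7 * step)) or ((step - scale) >= (6 * limit))) -> true; limit = 10; (abs(scale) == min(6, step)) -> false; step = -2; scale = 2; return 7 — matching result 7.
An exhaustive pass over the 216 declared inputs shows identical outputs.
verdict: equivalent
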